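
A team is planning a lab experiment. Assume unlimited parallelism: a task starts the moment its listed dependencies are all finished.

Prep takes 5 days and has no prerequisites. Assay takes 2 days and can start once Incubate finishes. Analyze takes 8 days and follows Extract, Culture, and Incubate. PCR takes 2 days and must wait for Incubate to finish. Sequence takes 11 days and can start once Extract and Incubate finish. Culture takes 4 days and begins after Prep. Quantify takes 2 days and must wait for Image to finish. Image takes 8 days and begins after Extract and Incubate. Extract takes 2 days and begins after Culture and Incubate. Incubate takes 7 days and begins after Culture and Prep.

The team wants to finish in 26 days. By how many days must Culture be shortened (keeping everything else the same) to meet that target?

Current finish: 29 days; target: 26.
Culture is on every critical path, so each day cut from Culture cuts the finish by one (this holds down to a finish of 26).
Need 29 − 26 = 3 days off Culture → Culture becomes 1 day, finish becomes 26.

3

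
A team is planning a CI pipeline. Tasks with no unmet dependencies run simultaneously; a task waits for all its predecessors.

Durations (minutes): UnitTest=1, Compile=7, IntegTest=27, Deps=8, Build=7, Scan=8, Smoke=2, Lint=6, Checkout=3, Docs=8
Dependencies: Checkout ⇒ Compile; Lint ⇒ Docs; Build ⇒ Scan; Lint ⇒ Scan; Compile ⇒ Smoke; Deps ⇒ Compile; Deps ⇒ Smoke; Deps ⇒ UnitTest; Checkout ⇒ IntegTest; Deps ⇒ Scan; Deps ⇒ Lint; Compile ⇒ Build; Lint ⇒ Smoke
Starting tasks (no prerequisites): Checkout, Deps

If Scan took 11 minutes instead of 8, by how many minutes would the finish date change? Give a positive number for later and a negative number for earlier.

Critical path before the change: Deps→Compile→Build→Scan = 8+7+7+8 = 30 giving 30 minutes.
Scan lies on that path, so at 11 minutes the path becomes 33 minutes.
No other chain overtakes it, so the finish is 33 minutes.
Change in finish: 33 − 30 = +3 minutes.

3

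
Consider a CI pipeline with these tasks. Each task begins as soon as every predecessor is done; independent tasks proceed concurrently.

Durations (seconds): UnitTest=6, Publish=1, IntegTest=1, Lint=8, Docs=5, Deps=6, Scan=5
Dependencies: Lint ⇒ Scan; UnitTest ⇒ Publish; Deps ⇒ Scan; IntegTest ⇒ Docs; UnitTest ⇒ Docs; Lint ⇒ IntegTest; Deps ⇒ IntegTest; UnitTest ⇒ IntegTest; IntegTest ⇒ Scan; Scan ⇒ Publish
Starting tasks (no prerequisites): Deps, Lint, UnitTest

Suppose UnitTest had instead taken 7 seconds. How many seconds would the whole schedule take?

15

As given, the longest chain is Lint→IntegTest→Scan→Publish = 8+1+5+1 = 15, so the finish is 15 seconds.
UnitTest has 2 seconds of float (longest path through it is 13).
The critical path is still Lint→IntegTest→Scan→Publish; finish is now 15 seconds.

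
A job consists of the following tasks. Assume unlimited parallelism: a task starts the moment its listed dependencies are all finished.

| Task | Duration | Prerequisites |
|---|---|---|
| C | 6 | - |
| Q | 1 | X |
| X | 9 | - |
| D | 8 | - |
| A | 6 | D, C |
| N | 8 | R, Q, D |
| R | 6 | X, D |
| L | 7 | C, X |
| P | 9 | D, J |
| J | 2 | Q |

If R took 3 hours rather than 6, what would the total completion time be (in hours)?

Actual critical path: X→R→N = 9+6+8 = 23 ⇒ 23 hours.
R is on the critical path; changing it to 3 makes that path 20 hours.
Now X→Q→J→P = 9+1+2+9 = 21 is longest, so the finish becomes 21 hours.

21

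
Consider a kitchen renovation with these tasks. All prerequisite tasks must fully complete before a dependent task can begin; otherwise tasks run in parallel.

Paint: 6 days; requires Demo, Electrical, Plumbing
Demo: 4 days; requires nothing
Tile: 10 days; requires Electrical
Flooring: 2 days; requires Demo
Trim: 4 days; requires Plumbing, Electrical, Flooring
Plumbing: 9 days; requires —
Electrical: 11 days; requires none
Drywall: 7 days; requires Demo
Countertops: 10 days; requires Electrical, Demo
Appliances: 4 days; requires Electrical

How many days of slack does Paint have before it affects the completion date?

4

Electrical→Countertops = 11+10 = 21 sets the makespan at 21 days.
Longest path through Paint: 17 days (earliest finish 17, latest finish 21).
Float = 21 − 17 = 4.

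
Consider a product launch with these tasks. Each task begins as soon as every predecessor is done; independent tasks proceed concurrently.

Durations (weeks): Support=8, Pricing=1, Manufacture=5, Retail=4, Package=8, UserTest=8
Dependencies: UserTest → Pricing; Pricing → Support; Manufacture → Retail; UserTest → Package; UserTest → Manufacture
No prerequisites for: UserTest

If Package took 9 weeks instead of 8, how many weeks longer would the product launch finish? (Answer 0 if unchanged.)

0

The binding path is UserTest→Manufacture→Retail = 8+5+4 = 17; finish at 17 weeks.
Package is off the critical path — its longest chain is 16 weeks, giving 1 of slack.
No other chain overtakes it, so the finish is 17 weeks.
Change in finish: 17 − 17 = +0 weeks.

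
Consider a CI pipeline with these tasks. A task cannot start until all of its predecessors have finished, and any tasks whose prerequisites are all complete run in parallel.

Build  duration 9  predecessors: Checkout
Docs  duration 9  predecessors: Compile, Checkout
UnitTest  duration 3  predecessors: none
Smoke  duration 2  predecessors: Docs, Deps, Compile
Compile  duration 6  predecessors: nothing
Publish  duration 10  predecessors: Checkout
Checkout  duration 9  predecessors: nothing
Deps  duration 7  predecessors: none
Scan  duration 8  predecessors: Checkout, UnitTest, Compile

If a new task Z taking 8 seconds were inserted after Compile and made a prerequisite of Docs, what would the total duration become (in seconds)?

Originally the CI pipeline takes 20 seconds.
With Z inserted, Docs now waits for max(Compile, Checkout, Z).
New critical path: Compile→Z→Docs→Smoke = 6+8+9+2 = 25 ⇒ 25 seconds.

25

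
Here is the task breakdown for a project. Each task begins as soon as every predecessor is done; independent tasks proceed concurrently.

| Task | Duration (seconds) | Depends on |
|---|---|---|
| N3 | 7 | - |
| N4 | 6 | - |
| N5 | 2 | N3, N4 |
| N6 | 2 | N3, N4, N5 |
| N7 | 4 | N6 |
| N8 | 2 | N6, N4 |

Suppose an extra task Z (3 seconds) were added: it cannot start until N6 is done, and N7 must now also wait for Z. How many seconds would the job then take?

Originally the job takes 15 seconds.
With Z inserted, N7 now waits for max(N6, Z).
New critical path: N3→N5→N6→Z→N7 = 7+2+2+3+4 = 18 ⇒ 18 seconds.

18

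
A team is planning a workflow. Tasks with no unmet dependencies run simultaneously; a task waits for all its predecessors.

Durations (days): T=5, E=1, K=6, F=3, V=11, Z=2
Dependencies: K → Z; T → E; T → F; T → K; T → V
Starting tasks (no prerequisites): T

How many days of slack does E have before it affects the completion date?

10

Critical path: T→V = 5+11 = 16, so the finish is 16 days.
Longest path through E: 6 days (earliest finish 6, latest finish 16).
Float = 16 − 6 = 10.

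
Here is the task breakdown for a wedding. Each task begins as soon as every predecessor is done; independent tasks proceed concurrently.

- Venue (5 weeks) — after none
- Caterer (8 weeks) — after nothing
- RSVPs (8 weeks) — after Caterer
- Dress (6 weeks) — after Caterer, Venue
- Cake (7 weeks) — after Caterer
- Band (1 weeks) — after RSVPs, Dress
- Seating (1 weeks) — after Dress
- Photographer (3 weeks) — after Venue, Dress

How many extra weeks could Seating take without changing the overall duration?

Caterer→RSVPs→Band = 8+8+1 = 17 sets the makespan at 17 weeks.
The longest chain containing Seating totals 15 weeks.
Float = 17 − 15 = 2.

2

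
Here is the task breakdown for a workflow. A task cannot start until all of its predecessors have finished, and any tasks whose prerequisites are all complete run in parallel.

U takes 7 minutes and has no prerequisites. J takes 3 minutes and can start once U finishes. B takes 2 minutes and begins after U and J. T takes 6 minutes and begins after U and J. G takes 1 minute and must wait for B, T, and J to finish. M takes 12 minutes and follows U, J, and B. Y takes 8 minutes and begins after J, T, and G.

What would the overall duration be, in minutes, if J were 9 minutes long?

31

The binding path is U→J→T→G→Y = 7+3+6+1+8 = 25; finish at 25 minutes.
J lies on that path, so at 9 minutes the path becomes 31 minutes.
No other chain overtakes it, so the finish is 31 minutes.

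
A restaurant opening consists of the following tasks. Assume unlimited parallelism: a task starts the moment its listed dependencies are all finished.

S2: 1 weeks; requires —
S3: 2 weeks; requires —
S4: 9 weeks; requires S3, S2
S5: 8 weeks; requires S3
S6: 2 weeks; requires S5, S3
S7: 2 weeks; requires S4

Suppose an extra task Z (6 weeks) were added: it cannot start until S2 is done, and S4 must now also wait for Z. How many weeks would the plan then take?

18

Originally the plan takes 13 weeks.
With Z inserted, S4 now waits for max(S3, S2, Z).
New critical path: S2→Z→S4→S7 = 1+6+9+2 = 18 ⇒ 18 weeks.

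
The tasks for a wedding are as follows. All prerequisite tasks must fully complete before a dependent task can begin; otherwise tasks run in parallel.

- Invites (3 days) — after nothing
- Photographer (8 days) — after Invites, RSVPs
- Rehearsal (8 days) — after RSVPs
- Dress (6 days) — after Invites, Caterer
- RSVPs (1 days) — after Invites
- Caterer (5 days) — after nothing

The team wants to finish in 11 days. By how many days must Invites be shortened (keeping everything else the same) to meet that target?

1

Current finish: 12 days; target: 11.
Invites is on every critical path, so each day cut from Invites cuts the finish by one (this holds down to a finish of 11).
Need 12 − 11 = 1 day off Invites → Invites becomes 2 days, finish becomes 11.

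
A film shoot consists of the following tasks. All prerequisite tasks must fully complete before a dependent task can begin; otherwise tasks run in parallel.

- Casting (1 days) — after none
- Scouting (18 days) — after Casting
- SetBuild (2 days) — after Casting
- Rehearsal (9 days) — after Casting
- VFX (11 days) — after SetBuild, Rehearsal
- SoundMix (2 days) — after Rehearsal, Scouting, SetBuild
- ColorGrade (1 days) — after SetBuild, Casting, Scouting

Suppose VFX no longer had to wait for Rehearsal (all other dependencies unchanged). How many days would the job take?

Before: longest chain Casting→Scouting→SoundMix = 1+18+2 = 21, finish 21.
Without Rehearsal→VFX, VFX's earliest start moves from 10 to 3.
The longest chain is now Casting→Scouting→SoundMix = 1+18+2 = 21, so the job takes 21 days.

21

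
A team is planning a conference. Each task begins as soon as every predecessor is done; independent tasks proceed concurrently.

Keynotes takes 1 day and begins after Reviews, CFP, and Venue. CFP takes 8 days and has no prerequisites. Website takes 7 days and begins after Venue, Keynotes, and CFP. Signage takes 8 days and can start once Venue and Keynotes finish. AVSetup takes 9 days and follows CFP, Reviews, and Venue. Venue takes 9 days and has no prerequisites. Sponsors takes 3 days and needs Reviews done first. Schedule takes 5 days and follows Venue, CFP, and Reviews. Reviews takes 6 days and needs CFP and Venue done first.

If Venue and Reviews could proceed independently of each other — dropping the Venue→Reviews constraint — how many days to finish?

23

Original critical path: Venue→Reviews→Keynotes→Signage = 9+6+1+8 = 24 ⇒ 24 days.
Without Venue→Reviews, Reviews's earliest start moves from 9 to 8.
The longest chain is now CFP→Reviews→Keynotes→Signage = 8+6+1+8 = 23, so the conference takes 23 days.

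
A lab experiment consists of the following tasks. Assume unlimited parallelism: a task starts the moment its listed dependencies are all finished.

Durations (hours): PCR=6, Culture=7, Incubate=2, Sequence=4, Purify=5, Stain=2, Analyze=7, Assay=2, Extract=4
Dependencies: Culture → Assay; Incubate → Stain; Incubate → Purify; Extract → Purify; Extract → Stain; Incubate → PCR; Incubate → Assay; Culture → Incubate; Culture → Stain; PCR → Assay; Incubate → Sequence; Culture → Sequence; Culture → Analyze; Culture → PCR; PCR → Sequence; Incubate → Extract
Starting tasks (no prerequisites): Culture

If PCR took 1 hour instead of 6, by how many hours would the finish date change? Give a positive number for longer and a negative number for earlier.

As given, the longest chain is Culture→Incubate→PCR→Sequence = 7+2+6+4 = 19, so the finish is 19 hours.
Since PCR is critical, the -5 change carries straight to that chain (now 14 hours).
The binding chain switches to Culture→Incubate→Extract→Purify = 7+2+4+5 = 18; finish 18 hours.
Change in finish: 18 − 19 = -1 hours.

-1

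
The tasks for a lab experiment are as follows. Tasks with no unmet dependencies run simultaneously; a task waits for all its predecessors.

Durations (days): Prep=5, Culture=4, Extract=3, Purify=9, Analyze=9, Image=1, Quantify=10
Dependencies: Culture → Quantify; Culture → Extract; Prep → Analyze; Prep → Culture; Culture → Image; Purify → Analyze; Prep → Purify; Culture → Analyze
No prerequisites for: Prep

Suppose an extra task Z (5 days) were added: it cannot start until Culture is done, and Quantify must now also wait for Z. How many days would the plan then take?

Originally the plan takes 23 days.
With Z inserted, Quantify now waits for max(Culture, Z).
New critical path: Prep→Culture→Z→Quantify = 5+4+5+10 = 24 ⇒ 24 days.

24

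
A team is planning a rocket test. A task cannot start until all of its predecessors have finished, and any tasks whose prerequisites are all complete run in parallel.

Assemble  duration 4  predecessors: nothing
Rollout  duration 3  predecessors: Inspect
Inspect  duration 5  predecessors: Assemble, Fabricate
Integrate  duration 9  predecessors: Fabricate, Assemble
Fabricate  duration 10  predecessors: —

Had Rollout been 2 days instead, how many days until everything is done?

19

Baseline: Fabricate→Integrate = 10+9 = 19 → 19 days.
Rollout is off the critical path — its longest chain is 18 days, giving 1 of slack.
That remains the longest chain; total 19 days.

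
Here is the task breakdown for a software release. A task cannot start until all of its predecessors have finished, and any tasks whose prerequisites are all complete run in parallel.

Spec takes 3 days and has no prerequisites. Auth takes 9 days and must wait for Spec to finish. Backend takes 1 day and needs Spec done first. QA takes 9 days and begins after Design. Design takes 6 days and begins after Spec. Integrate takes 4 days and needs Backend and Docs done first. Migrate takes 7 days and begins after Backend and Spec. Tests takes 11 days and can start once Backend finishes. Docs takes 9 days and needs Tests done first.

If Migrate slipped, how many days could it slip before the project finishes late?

17

Critical path: Spec→Backend→Tests→Docs→Integrate = 3+1+11+9+4 = 28, so the finish is 28 days.
Migrate finishes as early as 11 and must finish by 28.
So Migrate can slip 28 − 11 = 17 days.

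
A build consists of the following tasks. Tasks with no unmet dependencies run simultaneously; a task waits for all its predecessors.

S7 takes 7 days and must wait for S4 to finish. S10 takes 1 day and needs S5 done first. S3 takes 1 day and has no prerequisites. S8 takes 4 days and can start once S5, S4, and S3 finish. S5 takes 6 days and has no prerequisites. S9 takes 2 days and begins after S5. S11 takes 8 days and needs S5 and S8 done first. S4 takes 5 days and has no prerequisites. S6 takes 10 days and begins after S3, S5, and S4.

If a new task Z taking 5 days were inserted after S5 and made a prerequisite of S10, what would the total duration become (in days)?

Originally the plan takes 18 days.
With Z inserted, S10 now waits for max(S5, Z).
New critical path: S5→S8→S11 = 6+4+8 = 18 ⇒ 18 days.

18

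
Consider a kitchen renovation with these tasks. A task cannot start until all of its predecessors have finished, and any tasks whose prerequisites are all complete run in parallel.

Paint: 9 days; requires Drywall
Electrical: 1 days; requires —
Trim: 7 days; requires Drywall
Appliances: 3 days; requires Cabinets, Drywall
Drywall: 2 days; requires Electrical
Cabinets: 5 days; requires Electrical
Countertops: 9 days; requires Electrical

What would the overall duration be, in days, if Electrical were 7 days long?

18

The binding path is Electrical→Drywall→Paint = 1+2+9 = 12; finish at 12 days.
Electrical is on the critical path; changing it to 7 makes that path 18 days.
No other chain overtakes it, so the finish is 18 days.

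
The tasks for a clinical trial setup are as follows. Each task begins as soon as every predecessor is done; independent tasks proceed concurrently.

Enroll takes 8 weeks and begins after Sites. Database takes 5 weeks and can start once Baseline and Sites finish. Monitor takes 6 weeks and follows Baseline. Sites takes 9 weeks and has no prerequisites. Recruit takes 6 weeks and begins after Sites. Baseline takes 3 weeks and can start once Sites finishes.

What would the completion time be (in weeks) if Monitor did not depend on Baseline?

Before: longest chain Sites→Baseline→Monitor = 9+3+6 = 18, finish 18.
Without Baseline→Monitor, Monitor's earliest start moves from 12 to 0.
The longest chain is now Sites→Baseline→Database = 9+3+5 = 17, so the job takes 17 weeks.

17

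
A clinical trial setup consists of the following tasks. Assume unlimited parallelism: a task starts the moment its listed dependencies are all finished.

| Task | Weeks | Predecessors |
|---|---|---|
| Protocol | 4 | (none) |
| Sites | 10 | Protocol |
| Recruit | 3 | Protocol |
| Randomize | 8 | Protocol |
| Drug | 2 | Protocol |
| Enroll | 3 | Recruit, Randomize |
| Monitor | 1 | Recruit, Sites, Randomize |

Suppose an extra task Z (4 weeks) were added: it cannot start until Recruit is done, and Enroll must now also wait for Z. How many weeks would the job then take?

Originally the job takes 15 weeks.
With Z inserted, Enroll now waits for max(Recruit, Randomize, Z).
New critical path: Protocol→Sites→Monitor = 4+10+1 = 15 ⇒ 15 weeks.

15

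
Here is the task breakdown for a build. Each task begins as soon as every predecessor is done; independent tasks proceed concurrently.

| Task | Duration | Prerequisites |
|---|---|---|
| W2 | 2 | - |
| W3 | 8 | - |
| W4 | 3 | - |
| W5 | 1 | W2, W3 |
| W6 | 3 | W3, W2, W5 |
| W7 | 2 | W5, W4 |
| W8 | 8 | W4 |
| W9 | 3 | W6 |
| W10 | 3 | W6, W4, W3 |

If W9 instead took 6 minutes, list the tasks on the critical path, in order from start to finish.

Actual critical path: W3→W5→W6→W9 = 8+1+3+3 = 15 ⇒ 15 minutes.
Since W9 is critical, the +3 change carries straight to that chain (now 18 minutes).
No other chain overtakes it, so the finish is 18 minutes.

W3, W5, W6, W9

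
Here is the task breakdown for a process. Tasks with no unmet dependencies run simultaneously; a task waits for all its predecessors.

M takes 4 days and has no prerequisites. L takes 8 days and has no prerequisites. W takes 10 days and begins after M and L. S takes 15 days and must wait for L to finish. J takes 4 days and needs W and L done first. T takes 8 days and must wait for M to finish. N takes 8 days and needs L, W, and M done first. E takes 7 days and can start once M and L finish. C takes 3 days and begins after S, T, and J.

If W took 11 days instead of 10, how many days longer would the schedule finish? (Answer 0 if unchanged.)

1

The binding path is L→W→N = 8+10+8 = 26; finish at 26 days.
Since W is critical, the +1 change carries straight to that chain (now 27 days).
No other chain overtakes it, so the finish is 27 days.
Change in finish: 27 − 26 = +1 days.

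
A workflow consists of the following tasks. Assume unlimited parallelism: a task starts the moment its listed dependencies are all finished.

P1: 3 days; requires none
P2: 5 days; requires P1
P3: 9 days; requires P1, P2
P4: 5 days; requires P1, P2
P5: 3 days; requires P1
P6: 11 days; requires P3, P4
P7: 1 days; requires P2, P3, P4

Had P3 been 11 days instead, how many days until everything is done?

As given, the longest chain is P1→P2→P3→P6 = 3+5+9+11 = 28, so the finish is 28 days.
P3 is on the critical path; changing it to 11 makes that path 30 days.
That remains the longest chain; total 30 days.

30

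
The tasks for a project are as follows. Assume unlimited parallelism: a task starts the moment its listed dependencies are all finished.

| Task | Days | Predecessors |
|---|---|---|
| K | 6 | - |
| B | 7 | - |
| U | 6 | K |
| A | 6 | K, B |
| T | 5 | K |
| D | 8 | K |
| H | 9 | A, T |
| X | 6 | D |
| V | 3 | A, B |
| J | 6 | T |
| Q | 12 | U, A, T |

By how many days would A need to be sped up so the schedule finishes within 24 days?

1

Current finish: 25 days; target: 24.
A is on every critical path, so each day cut from A cuts the finish by one (this holds down to a finish of 24).
Need 25 − 24 = 1 day off A → A becomes 5 days, finish becomes 24.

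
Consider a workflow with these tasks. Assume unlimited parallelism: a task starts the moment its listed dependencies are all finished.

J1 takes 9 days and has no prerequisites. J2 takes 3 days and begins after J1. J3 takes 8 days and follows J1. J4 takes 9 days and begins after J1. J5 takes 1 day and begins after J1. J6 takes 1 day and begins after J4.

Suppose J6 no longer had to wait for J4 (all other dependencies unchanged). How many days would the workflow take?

18

With the dependency in place, J1→J4→J6 = 9+9+1 = 19 sets the finish at 19 days.
Without J4→J6, J6's earliest start moves from 18 to 0.
The longest chain is now J1→J4 = 9+9 = 18, so the workflow takes 18 days.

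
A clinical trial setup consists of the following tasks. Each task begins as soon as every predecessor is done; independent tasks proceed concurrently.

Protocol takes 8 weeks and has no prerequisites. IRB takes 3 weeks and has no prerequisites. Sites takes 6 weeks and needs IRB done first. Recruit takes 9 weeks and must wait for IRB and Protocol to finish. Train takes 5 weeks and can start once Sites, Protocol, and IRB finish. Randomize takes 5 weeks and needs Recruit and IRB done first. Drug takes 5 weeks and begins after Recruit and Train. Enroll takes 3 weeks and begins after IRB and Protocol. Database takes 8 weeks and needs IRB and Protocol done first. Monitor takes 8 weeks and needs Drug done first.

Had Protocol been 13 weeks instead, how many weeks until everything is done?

Actual critical path: Protocol→Recruit→Drug→Monitor = 8+9+5+8 = 30 ⇒ 30 weeks.
Protocol lies on that path, so at 13 weeks the path becomes 35 weeks.
The critical path is still Protocol→Recruit→Drug→Monitor; finish is now 35 weeks.

35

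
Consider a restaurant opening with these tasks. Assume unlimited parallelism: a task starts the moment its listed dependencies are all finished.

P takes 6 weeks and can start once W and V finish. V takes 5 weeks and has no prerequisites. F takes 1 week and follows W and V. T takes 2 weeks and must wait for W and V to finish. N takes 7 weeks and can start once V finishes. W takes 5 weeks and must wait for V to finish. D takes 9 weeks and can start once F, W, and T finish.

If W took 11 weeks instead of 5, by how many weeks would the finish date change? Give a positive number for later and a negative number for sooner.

The binding path is V→W→T→D = 5+5+2+9 = 21; finish at 21 weeks.
W lies on that path, so at 11 weeks the path becomes 27 weeks.
No other chain overtakes it, so the finish is 27 weeks.
Change in finish: 27 − 21 = +6 weeks.

6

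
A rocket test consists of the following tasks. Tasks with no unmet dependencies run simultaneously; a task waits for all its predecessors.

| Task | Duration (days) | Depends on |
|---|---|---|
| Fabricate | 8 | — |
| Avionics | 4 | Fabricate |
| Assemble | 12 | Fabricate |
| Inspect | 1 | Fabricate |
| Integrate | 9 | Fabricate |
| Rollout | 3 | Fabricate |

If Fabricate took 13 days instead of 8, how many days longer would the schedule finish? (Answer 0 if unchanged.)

Baseline: Fabricate→Assemble = 8+12 = 20 → 20 days.
Fabricate is on the critical path; changing it to 13 makes that path 25 days.
No other chain overtakes it, so the finish is 25 days.
Change in finish: 25 − 20 = +5 days.

5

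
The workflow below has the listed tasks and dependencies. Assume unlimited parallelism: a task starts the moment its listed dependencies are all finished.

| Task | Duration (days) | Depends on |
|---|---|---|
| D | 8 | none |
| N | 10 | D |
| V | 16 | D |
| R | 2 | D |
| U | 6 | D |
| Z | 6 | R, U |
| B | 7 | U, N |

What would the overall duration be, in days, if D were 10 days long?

27

Actual critical path: D→N→B = 8+10+7 = 25 ⇒ 25 days.
D lies on that path, so at 10 days the path becomes 27 days.
The critical path is still D→N→B; finish is now 27 days.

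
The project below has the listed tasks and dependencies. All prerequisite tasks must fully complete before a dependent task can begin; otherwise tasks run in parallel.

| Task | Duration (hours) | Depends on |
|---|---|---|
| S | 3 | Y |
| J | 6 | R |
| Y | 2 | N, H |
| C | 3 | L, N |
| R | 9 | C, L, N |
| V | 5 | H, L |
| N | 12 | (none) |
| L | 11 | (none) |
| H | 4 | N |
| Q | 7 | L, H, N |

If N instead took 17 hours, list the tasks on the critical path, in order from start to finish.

N, C, R, J

The binding path is N→C→R→J = 12+3+9+6 = 30; finish at 30 hours.
Since N is critical, the +5 change carries straight to that chain (now 35 hours).
The critical path is still N→C→R→J; finish is now 35 hours.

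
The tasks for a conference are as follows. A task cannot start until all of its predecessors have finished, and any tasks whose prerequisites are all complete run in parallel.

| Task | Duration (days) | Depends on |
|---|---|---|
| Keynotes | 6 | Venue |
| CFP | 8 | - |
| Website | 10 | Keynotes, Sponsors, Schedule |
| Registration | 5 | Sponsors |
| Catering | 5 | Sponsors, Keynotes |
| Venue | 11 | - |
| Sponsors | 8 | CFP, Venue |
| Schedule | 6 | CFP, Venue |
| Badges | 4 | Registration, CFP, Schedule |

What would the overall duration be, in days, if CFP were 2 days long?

The binding path is Venue→Sponsors→Website = 11+8+10 = 29; finish at 29 days.
CFP has 3 days of float (longest path through it is 26).
That remains the longest chain; total 29 days.

29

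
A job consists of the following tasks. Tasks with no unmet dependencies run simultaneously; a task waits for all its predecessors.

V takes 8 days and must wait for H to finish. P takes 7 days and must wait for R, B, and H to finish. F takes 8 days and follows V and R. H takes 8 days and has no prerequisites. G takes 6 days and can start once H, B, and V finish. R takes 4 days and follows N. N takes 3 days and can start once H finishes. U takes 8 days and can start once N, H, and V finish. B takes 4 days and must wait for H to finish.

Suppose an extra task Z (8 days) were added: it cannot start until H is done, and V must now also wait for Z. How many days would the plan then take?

32

Originally the plan takes 24 days.
With Z inserted, V now waits for max(H, Z).
New critical path: H→Z→V→F = 8+8+8+8 = 32 ⇒ 32 days.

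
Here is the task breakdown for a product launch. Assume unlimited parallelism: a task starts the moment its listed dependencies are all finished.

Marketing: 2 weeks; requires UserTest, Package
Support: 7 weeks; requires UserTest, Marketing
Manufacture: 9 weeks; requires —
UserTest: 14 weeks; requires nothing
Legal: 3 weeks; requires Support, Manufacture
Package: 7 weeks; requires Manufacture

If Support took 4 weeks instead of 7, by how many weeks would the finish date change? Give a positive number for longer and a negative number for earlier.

Baseline: Manufacture→Package→Marketing→Support→Legal = 9+7+2+7+3 = 28 → 28 weeks.
Since Support is critical, the -3 change carries straight to that chain (now 25 weeks).
The critical path is still Manufacture→Package→Marketing→Support→Legal; finish is now 25 weeks.
Change in finish: 25 − 28 = -3 weeks.

-3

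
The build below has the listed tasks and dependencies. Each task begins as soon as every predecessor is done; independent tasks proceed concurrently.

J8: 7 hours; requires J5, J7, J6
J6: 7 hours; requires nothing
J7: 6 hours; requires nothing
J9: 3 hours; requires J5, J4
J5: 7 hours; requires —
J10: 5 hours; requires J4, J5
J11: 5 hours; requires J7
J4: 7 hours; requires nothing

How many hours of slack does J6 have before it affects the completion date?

J5→J8 = 7+7 = 14 sets the makespan at 14 hours.
The longest chain containing J6 totals 14 hours.
So J6 can slip 7 − 7 = 0 hours.

0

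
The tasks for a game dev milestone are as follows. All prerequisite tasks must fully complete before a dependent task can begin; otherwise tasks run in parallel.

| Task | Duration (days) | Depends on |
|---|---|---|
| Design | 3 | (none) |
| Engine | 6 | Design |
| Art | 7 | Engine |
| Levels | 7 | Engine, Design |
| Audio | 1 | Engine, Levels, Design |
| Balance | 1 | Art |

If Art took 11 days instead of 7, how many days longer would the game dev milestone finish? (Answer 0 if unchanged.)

Actual critical path: Design→Engine→Art→Balance = 3+6+7+1 = 17 ⇒ 17 days.
Art lies on that path, so at 11 days the path becomes 21 days.
That remains the longest chain; total 21 days.
Change in finish: 21 − 17 = +4 days.

4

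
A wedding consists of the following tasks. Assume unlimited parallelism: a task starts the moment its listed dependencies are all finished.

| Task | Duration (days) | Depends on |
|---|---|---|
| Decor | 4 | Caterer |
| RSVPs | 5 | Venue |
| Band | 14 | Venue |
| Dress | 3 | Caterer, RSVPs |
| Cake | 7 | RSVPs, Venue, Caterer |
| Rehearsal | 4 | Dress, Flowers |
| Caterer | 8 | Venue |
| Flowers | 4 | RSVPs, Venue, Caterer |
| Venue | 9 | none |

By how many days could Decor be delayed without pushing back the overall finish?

4

Venue→Caterer→Flowers→Rehearsal = 9+8+4+4 = 25 sets the makespan at 25 days.
The longest chain containing Decor totals 21 days.
Slack of Decor = 21 − 17 = 4 days.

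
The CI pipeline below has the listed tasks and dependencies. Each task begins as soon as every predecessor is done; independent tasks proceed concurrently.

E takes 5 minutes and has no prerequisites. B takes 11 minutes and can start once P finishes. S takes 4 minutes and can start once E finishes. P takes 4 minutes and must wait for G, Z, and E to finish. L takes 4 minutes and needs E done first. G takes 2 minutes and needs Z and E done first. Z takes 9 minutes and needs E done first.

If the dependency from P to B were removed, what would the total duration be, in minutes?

20

With the dependency in place, E→Z→G→P→B = 5+9+2+4+11 = 31 sets the finish at 31 minutes.
Without P→B, B's earliest start moves from 20 to 0.
The longest chain is now E→Z→G→P = 5+9+2+4 = 20, so the plan takes 20 minutes.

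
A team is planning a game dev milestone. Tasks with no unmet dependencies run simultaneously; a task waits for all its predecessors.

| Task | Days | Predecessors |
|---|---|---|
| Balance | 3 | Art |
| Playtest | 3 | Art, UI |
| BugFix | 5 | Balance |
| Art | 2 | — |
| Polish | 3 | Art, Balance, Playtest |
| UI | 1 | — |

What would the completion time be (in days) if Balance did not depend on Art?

8

Original critical path: Art→Balance→BugFix = 2+3+5 = 10 ⇒ 10 days.
Without Art→Balance, Balance's earliest start moves from 2 to 0.
After: Art→Playtest→Polish = 2+3+3 = 8 → 8 days.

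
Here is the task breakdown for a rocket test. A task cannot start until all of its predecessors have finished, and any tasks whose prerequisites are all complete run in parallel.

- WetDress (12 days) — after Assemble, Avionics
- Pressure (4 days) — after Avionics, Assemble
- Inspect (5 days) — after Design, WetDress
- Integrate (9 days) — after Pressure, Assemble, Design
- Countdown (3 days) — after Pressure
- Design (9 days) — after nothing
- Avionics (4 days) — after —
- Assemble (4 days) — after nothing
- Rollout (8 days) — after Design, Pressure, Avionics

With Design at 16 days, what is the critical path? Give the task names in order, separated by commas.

Design, Integrate

Baseline: Avionics→WetDress→Inspect = 4+12+5 = 21 → 21 days.
Design has 3 days of float (longest path through it is 18).
Now Design→Integrate = 16+9 = 25 is longest, so the finish becomes 25 days.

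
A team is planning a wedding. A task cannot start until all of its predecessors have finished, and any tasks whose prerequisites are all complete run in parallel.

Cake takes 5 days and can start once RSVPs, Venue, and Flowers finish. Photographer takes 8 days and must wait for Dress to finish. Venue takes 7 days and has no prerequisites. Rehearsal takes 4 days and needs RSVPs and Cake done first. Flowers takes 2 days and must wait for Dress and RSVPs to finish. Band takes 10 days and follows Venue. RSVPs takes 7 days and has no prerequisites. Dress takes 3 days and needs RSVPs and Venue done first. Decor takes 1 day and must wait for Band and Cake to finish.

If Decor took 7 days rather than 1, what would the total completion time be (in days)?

The binding path is Venue→Dress→Flowers→Cake→Rehearsal = 7+3+2+5+4 = 21; finish at 21 days.
Decor is off the critical path — its longest chain is 18 days, giving 3 of slack.
The binding chain switches to Venue→Dress→Flowers→Cake→Decor = 7+3+2+5+7 = 24; finish 24 days.

24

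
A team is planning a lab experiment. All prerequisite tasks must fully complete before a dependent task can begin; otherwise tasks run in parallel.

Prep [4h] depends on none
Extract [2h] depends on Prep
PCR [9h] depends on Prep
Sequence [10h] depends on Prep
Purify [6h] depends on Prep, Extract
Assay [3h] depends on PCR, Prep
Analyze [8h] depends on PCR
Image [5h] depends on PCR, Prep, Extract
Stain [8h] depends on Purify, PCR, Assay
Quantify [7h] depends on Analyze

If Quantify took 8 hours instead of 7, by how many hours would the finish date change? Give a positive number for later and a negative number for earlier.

1

Actual critical path: Prep→PCR→Analyze→Quantify = 4+9+8+7 = 28 ⇒ 28 hours.
Quantify is on the critical path; changing it to 8 makes that path 29 hours.
That remains the longest chain; total 29 hours.
Change in finish: 29 − 28 = +1 hours.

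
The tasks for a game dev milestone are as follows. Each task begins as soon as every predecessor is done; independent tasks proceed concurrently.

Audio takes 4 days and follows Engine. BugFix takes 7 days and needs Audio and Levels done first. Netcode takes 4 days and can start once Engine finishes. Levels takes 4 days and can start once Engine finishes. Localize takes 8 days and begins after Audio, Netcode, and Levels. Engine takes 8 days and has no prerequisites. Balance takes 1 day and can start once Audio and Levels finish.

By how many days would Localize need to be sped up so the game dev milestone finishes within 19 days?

1

Current finish: 20 days; target: 19.
Localize is on every critical path, so each day cut from Localize cuts the finish by one (this holds down to a finish of 19).
Need 20 − 19 = 1 day off Localize → Localize becomes 7 days, finish becomes 19.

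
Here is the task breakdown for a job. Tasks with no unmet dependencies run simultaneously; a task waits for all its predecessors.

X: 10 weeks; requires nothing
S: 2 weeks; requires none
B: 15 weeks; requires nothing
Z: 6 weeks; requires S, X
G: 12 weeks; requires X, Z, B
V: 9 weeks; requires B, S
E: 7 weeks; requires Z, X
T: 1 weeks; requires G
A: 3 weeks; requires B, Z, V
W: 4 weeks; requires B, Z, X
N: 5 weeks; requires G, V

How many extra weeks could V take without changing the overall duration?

The longest chain is X→Z→G→N = 10+6+12+5 = 33; overall finish 33 weeks.
Longest path through V: 29 weeks (earliest finish 24, latest finish 28).
Float = 33 − 29 = 4.

4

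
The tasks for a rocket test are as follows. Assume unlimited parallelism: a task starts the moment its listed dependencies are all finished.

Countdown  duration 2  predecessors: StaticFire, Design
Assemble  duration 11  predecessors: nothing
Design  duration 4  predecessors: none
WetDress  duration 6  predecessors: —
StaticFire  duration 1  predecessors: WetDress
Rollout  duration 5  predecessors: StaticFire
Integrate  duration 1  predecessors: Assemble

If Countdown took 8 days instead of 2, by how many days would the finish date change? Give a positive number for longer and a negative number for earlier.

As given, the longest chain is Assemble→Integrate = 11+1 = 12, so the finish is 12 days.
The longest path through Countdown is only 9 days, so Countdown has float 3.
The binding chain switches to WetDress→StaticFire→Countdown = 6+1+8 = 15; finish 15 days.
Change in finish: 15 − 12 = +3 days.

3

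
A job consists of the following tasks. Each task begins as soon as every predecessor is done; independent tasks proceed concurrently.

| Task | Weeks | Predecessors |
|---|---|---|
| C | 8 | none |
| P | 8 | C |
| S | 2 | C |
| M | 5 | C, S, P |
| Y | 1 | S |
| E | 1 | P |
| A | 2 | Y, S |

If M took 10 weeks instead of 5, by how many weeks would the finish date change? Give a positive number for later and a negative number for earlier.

5

Actual critical path: C→P→M = 8+8+5 = 21 ⇒ 21 weeks.
M lies on that path, so at 10 weeks the path becomes 26 weeks.
No other chain overtakes it, so the finish is 26 weeks.
Change in finish: 26 − 21 = +5 weeks.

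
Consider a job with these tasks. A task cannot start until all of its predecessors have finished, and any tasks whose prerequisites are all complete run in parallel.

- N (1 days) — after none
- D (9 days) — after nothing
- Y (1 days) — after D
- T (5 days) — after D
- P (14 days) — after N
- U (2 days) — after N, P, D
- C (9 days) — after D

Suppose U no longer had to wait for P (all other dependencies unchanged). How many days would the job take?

Original critical path: D→C = 9+9 = 18 ⇒ 18 days.
Without P→U, U's earliest start moves from 15 to 9.
The longest chain is now D→C = 9+9 = 18, so the job takes 18 days.

18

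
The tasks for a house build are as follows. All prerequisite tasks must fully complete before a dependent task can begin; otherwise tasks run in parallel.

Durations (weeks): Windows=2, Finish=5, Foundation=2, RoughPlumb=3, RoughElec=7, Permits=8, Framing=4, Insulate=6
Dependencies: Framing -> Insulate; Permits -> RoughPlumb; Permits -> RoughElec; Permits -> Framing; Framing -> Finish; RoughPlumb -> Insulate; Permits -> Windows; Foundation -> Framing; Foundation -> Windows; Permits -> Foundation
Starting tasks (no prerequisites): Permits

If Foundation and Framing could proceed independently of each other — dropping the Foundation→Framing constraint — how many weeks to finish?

Before: longest chain Permits→Foundation→Framing→Insulate = 8+2+4+6 = 20, finish 20.
Without Foundation→Framing, Framing's earliest start moves from 10 to 8.
After: Permits→Framing→Insulate = 8+4+6 = 18 → 18 weeks.

18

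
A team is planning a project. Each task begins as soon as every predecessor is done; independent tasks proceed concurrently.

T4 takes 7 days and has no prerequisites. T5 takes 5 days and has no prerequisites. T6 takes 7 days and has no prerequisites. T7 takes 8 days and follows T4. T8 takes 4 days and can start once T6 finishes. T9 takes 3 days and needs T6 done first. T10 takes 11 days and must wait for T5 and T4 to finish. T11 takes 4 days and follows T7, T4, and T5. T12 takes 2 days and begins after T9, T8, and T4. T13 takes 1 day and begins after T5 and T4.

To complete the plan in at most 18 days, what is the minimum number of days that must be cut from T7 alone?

1

Current finish: 19 days; target: 18.
T7 is on every critical path, so each day cut from T7 cuts the finish by one (this holds down to a finish of 18).
Need 19 − 18 = 1 day off T7 → T7 becomes 7 days, finish becomes 18.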